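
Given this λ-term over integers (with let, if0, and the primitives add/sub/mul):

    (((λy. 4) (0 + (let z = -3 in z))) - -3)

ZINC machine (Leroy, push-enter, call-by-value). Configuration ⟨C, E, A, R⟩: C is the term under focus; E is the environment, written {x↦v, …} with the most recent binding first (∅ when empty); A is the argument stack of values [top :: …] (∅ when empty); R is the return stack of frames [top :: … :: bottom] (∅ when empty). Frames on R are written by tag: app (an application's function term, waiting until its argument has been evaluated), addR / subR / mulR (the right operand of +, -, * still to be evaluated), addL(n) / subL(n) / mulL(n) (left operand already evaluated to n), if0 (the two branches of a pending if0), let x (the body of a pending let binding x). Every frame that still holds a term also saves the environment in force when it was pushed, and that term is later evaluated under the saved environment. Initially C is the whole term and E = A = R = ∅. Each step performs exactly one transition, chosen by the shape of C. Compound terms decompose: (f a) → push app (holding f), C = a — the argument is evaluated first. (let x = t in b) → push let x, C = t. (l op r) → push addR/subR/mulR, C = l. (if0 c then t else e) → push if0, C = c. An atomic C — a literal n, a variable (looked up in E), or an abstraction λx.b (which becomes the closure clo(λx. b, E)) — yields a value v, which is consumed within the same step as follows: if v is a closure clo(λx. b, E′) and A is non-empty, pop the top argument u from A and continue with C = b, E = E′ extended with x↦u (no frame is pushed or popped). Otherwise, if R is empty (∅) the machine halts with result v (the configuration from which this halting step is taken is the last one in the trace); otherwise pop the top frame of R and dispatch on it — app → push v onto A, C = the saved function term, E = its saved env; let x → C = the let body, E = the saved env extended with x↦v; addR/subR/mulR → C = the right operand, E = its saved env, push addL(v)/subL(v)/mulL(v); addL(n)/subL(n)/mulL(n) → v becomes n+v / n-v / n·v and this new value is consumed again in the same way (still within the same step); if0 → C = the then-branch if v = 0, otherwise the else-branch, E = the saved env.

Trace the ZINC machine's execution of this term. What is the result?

t=0: ⟨C=(((λy. 4) (0 + (let z = -3 in z))) - -3); E=∅; A=∅; R=∅⟩
t=1: ⟨C=((λy. 4) (0 + (let z = -3 in z))); E=∅; A=∅; R=[subR]⟩
t=2: ⟨C=(0 + (let z = -3 in z)); E=∅; A=∅; R=[app :: subR]⟩
t=3: ⟨C=0; E=∅; A=∅; R=[addR :: app :: subR]⟩
t=4: ⟨C=(let z = -3 in z); E=∅; A=∅; R=[addL(0) :: app :: subR]⟩
t=5: ⟨C=-3; E=∅; A=∅; R=[let z :: addL(0) :: app :: subR]⟩
t=6: ⟨C=z; E={z↦-3}; A=∅; R=[addL(0) :: app :: subR]⟩
t=7: ⟨C=(λy. 4); E=∅; A=[-3]; R=[subR]⟩
t=8: ⟨C=4; E={y↦-3}; A=∅; R=[subR]⟩
t=9: ⟨C=-3; E=∅; A=∅; R=[subL(4)]⟩
→ final value 7

Answer: 7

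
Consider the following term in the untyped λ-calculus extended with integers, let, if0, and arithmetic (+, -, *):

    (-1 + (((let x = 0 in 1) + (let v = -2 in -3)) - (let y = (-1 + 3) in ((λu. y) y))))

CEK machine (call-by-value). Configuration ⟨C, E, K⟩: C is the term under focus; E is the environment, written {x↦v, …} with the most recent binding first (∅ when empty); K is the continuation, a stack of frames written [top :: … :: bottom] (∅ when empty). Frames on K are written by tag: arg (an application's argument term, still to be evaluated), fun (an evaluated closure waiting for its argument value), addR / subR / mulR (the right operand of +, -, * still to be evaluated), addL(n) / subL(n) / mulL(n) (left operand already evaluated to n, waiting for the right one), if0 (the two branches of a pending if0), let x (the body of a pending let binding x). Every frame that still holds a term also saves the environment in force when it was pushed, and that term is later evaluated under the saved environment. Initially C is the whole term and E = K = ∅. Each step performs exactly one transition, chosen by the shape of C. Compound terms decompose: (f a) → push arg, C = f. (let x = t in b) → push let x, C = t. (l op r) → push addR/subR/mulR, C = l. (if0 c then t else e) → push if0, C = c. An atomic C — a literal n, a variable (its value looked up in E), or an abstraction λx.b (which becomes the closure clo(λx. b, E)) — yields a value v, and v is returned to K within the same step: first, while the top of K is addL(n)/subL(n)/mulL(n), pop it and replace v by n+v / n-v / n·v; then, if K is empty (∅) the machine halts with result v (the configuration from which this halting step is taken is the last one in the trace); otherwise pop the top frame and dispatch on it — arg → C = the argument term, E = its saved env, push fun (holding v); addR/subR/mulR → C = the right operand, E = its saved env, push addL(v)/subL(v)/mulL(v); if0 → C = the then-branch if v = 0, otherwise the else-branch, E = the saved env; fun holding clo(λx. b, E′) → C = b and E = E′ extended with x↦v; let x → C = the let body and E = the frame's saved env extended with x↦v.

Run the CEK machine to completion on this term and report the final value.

0. [C=(-1 + (((let x = 0 in 1) + (let v = -2 in -3)) - (let y = (-1 + 3) in ((λu. y) y)))) | E=∅ | K=∅]
1. [C=-1 | E=∅ | K=[addR]]
2. [C=(((let x = 0 in 1) + (let v = -2 in -3)) - (let y = (-1 + 3) in ((λu. y) y))) | E=∅ | K=[addL(-1)]]
3. [C=((let x = 0 in 1) + (let v = -2 in -3)) | E=∅ | K=[subR :: addL(-1)]]
4. [C=(let x = 0 in 1) | E=∅ | K=[addR :: subR :: addL(-1)]]
5. [C=0 | E=∅ | K=[let x :: addR :: subR :: addL(-1)]]
6. [C=1 | E={x↦0} | K=[addR :: subR :: addL(-1)]]
7. [C=(let v = -2 in -3) | E=∅ | K=[addL(1) :: subR :: addL(-1)]]
8. [C=-2 | E=∅ | K=[let v :: addL(1) :: subR :: addL(-1)]]
9. [C=-3 | E={v↦-2} | K=[addL(1) :: subR :: addL(-1)]]
10. [C=(let y = (-1 + 3) in ((λu. y) y)) | E=∅ | K=[subL(-2) :: addL(-1)]]
11. [C=(-1 + 3) | E=∅ | K=[let y :: subL(-2) :: addL(-1)]]
12. [C=-1 | E=∅ | K=[addR :: let y :: subL(-2) :: addL(-1)]]
13. [C=3 | E=∅ | K=[addL(-1) :: let y :: subL(-2) :: addL(-1)]]
14. [C=((λu. y) y) | E={y↦2} | K=[subL(-2) :: addL(-1)]]
15. [C=(λu. y) | E={y↦2} | K=[arg :: subL(-2) :: addL(-1)]]
16. [C=y | E={y↦2} | K=[fun :: subL(-2) :: addL(-1)]]
17. [C=y | E={u↦2, y↦2} | K=[subL(-2) :: addL(-1)]]
→ final value -5

Answer: -5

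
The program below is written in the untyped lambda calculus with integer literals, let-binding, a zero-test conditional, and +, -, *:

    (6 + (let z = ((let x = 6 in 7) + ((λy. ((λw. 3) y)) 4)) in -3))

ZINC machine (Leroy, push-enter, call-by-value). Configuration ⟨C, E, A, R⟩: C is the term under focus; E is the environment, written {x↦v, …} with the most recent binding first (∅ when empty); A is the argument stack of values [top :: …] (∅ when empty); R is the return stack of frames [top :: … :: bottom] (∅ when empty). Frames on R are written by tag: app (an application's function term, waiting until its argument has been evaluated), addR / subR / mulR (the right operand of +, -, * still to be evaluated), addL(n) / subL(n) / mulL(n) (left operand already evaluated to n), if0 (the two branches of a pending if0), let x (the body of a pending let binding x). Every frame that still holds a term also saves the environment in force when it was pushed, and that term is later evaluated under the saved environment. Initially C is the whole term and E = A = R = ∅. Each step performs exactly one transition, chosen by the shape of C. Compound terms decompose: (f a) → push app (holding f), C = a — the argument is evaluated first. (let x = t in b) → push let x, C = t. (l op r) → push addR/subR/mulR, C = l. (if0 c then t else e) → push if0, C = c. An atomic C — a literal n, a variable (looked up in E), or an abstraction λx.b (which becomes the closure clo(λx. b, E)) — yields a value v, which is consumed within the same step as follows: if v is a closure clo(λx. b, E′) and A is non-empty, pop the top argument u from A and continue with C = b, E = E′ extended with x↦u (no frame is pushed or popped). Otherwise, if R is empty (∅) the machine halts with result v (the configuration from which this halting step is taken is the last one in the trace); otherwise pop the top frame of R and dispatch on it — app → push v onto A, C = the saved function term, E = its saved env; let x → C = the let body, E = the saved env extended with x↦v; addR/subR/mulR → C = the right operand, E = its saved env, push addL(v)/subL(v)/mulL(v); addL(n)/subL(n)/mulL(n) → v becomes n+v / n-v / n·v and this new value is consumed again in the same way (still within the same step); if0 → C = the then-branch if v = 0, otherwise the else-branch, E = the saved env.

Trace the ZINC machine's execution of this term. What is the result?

step 0: ⟨C=(6 + (let z = ((let x = 6 in 7) + ((λy. ((λw. 3) y)) 4)) in -3)); E=∅; A=∅; R=∅⟩
step 1: ⟨C=6; E=∅; A=∅; R=[addR]⟩
step 2: ⟨C=(let z = ((let x = 6 in 7) + ((λy. ((λw. 3) y)) 4)) in -3); E=∅; A=∅; R=[addL(6)]⟩
step 3: ⟨C=((let x = 6 in 7) + ((λy. ((λw. 3) y)) 4)); E=∅; A=∅; R=[let z :: addL(6)]⟩
step 4: ⟨C=(let x = 6 in 7); E=∅; A=∅; R=[addR :: let z :: addL(6)]⟩
step 5: ⟨C=6; E=∅; A=∅; R=[let x :: addR :: let z :: addL(6)]⟩
step 6: ⟨C=7; E={x↦6}; A=∅; R=[addR :: let z :: addL(6)]⟩
step 7: ⟨C=((λy. ((λw. 3) y)) 4); E=∅; A=∅; R=[addL(7) :: let z :: addL(6)]⟩
step 8: ⟨C=4; E=∅; A=∅; R=[app :: addL(7) :: let z :: addL(6)]⟩
step 9: ⟨C=(λy. ((λw. 3) y)); E=∅; A=[4]; R=[addL(7) :: let z :: addL(6)]⟩
step 10: ⟨C=((λw. 3) y); E={y↦4}; A=∅; R=[addL(7) :: let z :: addL(6)]⟩
step 11: ⟨C=y; E={y↦4}; A=∅; R=[app :: addL(7) :: let z :: addL(6)]⟩
step 12: ⟨C=(λw. 3); E={y↦4}; A=[4]; R=[addL(7) :: let z :: addL(6)]⟩
step 13: ⟨C=3; E={w↦4, y↦4}; A=∅; R=[addL(7) :: let z :: addL(6)]⟩
step 14: ⟨C=-3; E={z↦10}; A=∅; R=[addL(6)]⟩
→ final value 3

Answer: 3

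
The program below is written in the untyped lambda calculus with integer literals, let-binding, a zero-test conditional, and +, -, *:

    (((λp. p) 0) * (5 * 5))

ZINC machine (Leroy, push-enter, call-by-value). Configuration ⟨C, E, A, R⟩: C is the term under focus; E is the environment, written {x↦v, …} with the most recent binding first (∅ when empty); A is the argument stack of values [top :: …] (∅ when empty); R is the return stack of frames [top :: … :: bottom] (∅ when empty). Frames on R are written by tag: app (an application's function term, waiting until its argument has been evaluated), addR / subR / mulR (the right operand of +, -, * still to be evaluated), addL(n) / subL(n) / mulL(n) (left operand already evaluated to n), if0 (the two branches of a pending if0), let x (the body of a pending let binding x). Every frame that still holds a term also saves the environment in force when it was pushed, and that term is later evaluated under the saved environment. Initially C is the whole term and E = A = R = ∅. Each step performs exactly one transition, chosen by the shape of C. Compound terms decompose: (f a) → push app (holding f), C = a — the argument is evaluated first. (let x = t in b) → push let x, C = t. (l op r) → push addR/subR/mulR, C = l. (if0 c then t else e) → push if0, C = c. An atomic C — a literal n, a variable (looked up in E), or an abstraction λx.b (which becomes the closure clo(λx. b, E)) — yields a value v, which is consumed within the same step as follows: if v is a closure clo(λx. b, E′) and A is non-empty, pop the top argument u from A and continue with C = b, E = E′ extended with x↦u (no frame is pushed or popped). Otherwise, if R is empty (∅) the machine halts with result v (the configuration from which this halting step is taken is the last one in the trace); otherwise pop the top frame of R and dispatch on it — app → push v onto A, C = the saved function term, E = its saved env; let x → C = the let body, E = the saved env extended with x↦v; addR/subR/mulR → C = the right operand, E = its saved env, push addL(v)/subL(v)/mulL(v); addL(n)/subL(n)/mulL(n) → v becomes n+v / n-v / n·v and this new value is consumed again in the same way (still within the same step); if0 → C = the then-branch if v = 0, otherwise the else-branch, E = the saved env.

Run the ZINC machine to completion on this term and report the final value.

step 0: [C=(((λp. p) 0) * (5 * 5)) | E=∅ | A=∅ | R=∅]
step 1: [C=((λp. p) 0) | E=∅ | A=∅ | R=[mulR]]
step 2: [C=0 | E=∅ | A=∅ | R=[app :: mulR]]
step 3: [C=(λp. p) | E=∅ | A=[0] | R=[mulR]]
step 4: [C=p | E={p↦0} | A=∅ | R=[mulR]]
step 5: [C=(5 * 5) | E=∅ | A=∅ | R=[mulL(0)]]
step 6: [C=5 | E=∅ | A=∅ | R=[mulR :: mulL(0)]]
step 7: [C=5 | E=∅ | A=∅ | R=[mulL(5) :: mulL(0)]]
→ final value 0

Answer: 0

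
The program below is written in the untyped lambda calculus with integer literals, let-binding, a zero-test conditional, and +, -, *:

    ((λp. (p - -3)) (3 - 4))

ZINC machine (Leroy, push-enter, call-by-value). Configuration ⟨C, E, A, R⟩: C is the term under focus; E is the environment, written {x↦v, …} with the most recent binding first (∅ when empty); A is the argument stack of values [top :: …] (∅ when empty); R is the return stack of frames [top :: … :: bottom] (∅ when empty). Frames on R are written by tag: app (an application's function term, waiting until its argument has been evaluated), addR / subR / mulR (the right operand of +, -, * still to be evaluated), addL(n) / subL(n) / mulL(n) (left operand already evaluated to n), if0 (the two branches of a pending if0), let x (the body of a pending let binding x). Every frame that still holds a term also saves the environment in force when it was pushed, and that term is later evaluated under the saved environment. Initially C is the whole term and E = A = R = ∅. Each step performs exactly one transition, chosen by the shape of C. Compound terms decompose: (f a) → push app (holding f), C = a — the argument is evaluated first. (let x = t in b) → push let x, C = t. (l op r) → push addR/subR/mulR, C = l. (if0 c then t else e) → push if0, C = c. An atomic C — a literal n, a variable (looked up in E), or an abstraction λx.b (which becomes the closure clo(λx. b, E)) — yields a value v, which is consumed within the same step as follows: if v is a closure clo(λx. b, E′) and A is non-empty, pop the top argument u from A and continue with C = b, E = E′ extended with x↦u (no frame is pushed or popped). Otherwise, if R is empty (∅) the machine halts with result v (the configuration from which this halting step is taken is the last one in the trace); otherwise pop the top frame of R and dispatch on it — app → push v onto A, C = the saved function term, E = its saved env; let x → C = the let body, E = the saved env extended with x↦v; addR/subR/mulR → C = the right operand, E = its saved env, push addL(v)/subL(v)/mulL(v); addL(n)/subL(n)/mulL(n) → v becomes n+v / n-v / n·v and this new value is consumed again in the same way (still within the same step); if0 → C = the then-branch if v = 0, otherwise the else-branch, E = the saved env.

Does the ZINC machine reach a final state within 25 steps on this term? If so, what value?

[0] ⟨C=((λp. (p - -3)) (3 - 4)); E=∅; A=∅; R=∅⟩
[1] ⟨C=(3 - 4); E=∅; A=∅; R=[app]⟩
[2] ⟨C=3; E=∅; A=∅; R=[subR :: app]⟩
[3] ⟨C=4; E=∅; A=∅; R=[subL(3) :: app]⟩
[4] ⟨C=(λp. (p - -3)); E=∅; A=[-1]; R=∅⟩
[5] ⟨C=(p - -3); E={p↦-1}; A=∅; R=∅⟩
[6] ⟨C=p; E={p↦-1}; A=∅; R=[subR]⟩
[7] ⟨C=-3; E={p↦-1}; A=∅; R=[subL(-1)]⟩
→ final value 2

Answer: 2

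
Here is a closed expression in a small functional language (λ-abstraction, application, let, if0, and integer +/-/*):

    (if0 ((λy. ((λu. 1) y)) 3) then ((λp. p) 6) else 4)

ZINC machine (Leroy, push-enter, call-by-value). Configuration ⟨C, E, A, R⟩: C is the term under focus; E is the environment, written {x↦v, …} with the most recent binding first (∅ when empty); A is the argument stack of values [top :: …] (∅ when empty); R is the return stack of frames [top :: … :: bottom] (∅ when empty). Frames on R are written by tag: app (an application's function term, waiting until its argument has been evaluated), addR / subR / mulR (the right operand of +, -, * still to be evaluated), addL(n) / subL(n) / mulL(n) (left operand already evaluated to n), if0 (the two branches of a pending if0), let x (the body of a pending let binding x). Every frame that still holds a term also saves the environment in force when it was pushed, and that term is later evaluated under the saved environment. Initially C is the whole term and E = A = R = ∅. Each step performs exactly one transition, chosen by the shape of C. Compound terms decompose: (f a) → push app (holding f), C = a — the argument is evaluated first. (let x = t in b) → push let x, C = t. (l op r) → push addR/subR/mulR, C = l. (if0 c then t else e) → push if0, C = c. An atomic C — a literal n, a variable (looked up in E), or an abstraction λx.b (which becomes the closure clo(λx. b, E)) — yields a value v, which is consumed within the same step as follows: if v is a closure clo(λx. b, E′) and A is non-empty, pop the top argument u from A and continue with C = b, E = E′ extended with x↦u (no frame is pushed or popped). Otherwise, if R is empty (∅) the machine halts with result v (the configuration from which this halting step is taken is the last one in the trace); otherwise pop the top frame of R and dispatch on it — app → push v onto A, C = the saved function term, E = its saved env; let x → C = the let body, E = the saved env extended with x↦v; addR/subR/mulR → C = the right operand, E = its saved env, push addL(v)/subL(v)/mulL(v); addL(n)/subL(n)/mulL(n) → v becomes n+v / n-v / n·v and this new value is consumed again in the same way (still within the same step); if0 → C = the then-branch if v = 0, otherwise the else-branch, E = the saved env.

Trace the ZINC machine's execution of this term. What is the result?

[0] [C=(if0 ((λy. ((λu. 1) y)) 3) then ((λp. p) 6) else 4) | E=∅ | A=∅ | R=∅]
[1] [C=((λy. ((λu. 1) y)) 3) | E=∅ | A=∅ | R=[if0]]
[2] [C=3 | E=∅ | A=∅ | R=[app :: if0]]
[3] [C=(λy. ((λu. 1) y)) | E=∅ | A=[3] | R=[if0]]
[4] [C=((λu. 1) y) | E={y↦3} | A=∅ | R=[if0]]
[5] [C=y | E={y↦3} | A=∅ | R=[app :: if0]]
[6] [C=(λu. 1) | E={y↦3} | A=[3] | R=[if0]]
[7] [C=1 | E={u↦3, y↦3} | A=∅ | R=[if0]]
[8] [C=4 | E=∅ | A=∅ | R=∅]
→ final value 4

Answer: 4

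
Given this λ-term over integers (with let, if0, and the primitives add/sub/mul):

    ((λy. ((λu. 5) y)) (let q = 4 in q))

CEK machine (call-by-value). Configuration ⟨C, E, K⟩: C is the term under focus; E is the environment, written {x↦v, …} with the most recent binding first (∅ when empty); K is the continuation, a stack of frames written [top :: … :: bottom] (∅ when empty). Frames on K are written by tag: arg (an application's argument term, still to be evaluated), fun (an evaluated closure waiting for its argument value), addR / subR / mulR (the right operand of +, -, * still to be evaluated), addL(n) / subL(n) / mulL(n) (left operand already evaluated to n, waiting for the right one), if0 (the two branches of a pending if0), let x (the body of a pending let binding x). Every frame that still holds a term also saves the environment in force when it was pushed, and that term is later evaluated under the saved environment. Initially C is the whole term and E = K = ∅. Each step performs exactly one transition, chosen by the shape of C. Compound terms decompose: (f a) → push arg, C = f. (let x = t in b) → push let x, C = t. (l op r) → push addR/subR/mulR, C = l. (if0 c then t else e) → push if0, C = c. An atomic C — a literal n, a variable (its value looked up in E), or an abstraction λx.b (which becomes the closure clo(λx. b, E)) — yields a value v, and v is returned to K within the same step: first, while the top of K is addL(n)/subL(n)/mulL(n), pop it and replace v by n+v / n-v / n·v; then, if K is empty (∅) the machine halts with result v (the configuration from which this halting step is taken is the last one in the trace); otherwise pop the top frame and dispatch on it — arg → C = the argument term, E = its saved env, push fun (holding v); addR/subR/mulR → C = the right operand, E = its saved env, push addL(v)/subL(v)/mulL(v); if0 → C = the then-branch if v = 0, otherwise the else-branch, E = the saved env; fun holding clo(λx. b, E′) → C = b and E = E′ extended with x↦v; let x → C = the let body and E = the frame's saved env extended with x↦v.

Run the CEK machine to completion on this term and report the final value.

Answer: 5

Derivation:
step 0: <C=((λy. ((λu. 5) y)) (let q = 4 in q)), E=∅, K=∅>
step 1: <C=(λy. ((λu. 5) y)), E=∅, K=[arg]>
step 2: <C=(let q = 4 in q), E=∅, K=[fun]>
step 3: <C=4, E=∅, K=[let q :: fun]>
step 4: <C=q, E={q↦4}, K=[fun]>
step 5: <C=((λu. 5) y), E={y↦4}, K=∅>
step 6: <C=(λu. 5), E={y↦4}, K=[arg]>
step 7: <C=y, E={y↦4}, K=[fun]>
step 8: <C=5, E={u↦4, y↦4}, K=∅>
→ final value 5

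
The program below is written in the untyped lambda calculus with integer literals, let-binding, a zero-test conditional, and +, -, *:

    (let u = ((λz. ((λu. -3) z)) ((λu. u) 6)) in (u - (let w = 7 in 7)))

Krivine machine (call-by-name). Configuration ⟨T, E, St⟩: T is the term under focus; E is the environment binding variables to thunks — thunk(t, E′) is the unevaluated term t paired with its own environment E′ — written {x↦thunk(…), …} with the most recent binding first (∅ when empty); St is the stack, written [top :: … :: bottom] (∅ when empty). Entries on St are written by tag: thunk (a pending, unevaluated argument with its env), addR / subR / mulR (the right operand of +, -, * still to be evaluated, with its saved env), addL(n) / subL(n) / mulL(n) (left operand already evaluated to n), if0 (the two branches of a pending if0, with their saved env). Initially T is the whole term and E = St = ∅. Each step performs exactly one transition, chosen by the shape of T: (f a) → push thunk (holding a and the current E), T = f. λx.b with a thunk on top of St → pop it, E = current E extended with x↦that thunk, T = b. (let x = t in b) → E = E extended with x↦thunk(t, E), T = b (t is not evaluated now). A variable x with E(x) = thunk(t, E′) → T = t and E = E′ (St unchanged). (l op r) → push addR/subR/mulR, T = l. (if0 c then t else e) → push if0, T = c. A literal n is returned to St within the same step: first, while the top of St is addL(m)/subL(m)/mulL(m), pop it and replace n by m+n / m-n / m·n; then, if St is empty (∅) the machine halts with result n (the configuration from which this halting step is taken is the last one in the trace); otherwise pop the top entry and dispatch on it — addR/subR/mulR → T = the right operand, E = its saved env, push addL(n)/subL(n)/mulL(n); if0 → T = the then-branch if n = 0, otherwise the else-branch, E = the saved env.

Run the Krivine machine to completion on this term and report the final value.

t=0: [T=(let u = ((λz. ((λu. -3) z)) ((λu. u) 6)) in (u - (let w = 7 in 7))) | E=∅ | St=∅]
t=1: [T=(u - (let w = 7 in 7)) | E={u↦thunk(((λz. ((λu. -3) z)) ((λu. u) 6)), ∅)} | St=∅]
t=2: [T=u | E={u↦thunk(((λz. ((λu. -3) z)) ((λu. u) 6)), ∅)} | St=[subR]]
t=3: [T=((λz. ((λu. -3) z)) ((λu. u) 6)) | E=∅ | St=[subR]]
t=4: [T=(λz. ((λu. -3) z)) | E=∅ | St=[thunk :: subR]]
t=5: [T=((λu. -3) z) | E={z↦thunk(((λu. u) 6), ∅)} | St=[subR]]
t=6: [T=(λu. -3) | E={z↦thunk(((λu. u) 6), ∅)} | St=[thunk :: subR]]
t=7: [T=-3 | E={u↦thunk(z, {z↦thunk(((λu. u) 6), ∅)}), z↦thunk(((λu. u) 6), ∅)} | St=[subR]]
t=8: [T=(let w = 7 in 7) | E={u↦thunk(((λz. ((λu. -3) z)) ((λu. u) 6)), ∅)} | St=[subL(-3)]]
t=9: [T=7 | E={w↦thunk(7, {u↦thunk(((λz. ((λu. -3) z)) ((λu. u) 6)), ∅)}), u↦thunk(((λz. ((λu. -3) z)) ((λu. u) 6)), ∅)} | St=[subL(-3)]]
→ final value -10

Answer: -10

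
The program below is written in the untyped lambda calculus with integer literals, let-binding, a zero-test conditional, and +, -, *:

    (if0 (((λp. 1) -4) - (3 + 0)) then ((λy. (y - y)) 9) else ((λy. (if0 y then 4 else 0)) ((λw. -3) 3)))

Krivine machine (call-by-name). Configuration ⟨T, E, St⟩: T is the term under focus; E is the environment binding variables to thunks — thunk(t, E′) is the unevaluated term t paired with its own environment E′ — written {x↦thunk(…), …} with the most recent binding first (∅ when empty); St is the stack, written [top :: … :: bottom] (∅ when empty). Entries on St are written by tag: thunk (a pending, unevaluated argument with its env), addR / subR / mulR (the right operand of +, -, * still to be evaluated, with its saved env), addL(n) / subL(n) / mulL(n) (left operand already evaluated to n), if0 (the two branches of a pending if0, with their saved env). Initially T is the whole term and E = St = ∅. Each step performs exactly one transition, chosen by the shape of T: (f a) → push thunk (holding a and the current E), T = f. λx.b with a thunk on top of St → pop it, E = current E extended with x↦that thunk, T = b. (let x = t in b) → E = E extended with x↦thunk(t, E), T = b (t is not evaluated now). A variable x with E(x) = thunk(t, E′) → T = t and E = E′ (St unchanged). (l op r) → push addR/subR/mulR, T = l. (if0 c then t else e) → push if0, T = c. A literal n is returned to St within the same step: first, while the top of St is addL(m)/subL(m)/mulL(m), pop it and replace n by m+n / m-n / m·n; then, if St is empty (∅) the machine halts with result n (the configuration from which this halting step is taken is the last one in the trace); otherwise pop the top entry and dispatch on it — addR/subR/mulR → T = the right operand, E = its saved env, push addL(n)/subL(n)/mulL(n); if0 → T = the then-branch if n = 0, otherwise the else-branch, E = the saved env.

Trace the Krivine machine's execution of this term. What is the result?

Answer: 0

Derivation:
0. [T=(if0 (((λp. 1) -4) - (3 + 0)) then ((λy. (y - y)) 9) else ((λy. (if0 y then 4 else 0)) ((λw. -3) 3))) | E=∅ | St=∅]
1. [T=(((λp. 1) -4) - (3 + 0)) | E=∅ | St=[if0]]
2. [T=((λp. 1) -4) | E=∅ | St=[subR :: if0]]
3. [T=(λp. 1) | E=∅ | St=[thunk :: subR :: if0]]
4. [T=1 | E={p↦thunk(-4, ∅)} | St=[subR :: if0]]
5. [T=(3 + 0) | E=∅ | St=[subL(1) :: if0]]
6. [T=3 | E=∅ | St=[addR :: subL(1) :: if0]]
7. [T=0 | E=∅ | St=[addL(3) :: subL(1) :: if0]]
8. [T=((λy. (if0 y then 4 else 0)) ((λw. -3) 3)) | E=∅ | St=∅]
9. [T=(λy. (if0 y then 4 else 0)) | E=∅ | St=[thunk]]
10. [T=(if0 y then 4 else 0) | E={y↦thunk(((λw. -3) 3), ∅)} | St=∅]
11. [T=y | E={y↦thunk(((λw. -3) 3), ∅)} | St=[if0]]
12. [T=((λw. -3) 3) | E=∅ | St=[if0]]
13. [T=(λw. -3) | E=∅ | St=[thunk :: if0]]
14. [T=-3 | E={w↦thunk(3, ∅)} | St=[if0]]
15. [T=0 | E={y↦thunk(((λw. -3) 3), ∅)} | St=∅]
→ final value 0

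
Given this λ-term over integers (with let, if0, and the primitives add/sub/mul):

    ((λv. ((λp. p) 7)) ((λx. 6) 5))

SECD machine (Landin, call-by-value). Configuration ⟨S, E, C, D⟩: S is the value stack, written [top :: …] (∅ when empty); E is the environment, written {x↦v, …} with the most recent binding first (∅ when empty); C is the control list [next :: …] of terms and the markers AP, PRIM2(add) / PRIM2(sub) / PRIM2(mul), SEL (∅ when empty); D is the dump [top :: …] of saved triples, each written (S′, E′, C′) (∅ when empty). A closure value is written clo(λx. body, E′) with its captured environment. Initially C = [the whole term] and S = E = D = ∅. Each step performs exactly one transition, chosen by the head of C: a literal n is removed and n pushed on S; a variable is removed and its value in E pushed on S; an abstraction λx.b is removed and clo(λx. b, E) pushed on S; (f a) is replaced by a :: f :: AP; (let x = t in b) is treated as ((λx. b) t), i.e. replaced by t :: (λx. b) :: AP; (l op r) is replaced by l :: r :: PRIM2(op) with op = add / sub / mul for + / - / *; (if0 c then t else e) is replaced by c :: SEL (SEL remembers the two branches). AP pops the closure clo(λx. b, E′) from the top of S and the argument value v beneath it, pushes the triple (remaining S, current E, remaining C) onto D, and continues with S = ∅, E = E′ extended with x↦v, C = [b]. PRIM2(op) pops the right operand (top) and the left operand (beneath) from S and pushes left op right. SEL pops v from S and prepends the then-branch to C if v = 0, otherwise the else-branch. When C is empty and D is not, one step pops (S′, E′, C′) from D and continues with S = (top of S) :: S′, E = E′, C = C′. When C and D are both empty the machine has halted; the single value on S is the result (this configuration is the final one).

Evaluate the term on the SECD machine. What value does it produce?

Answer: 7

Derivation:
step 0: <S=∅, E=∅, C=[((λv. ((λp. p) 7)) ((λx. 6) 5))], D=∅>
step 1: <S=∅, E=∅, C=[((λx. 6) 5) :: (λv. ((λp. p) 7)) :: AP], D=∅>
step 2: <S=∅, E=∅, C=[5 :: (λx. 6) :: AP :: (λv. ((λp. p) 7)) :: AP], D=∅>
step 3: <S=[5], E=∅, C=[(λx. 6) :: AP :: (λv. ((λp. p) 7)) :: AP], D=∅>
step 4: <S=[clo(λx. 6, ∅) :: 5], E=∅, C=[AP :: (λv. ((λp. p) 7)) :: AP], D=∅>
step 5: <S=∅, E={x↦5}, C=[6], D=[(∅, ∅, [(λv. ((λp. p) 7)) :: AP])]>
step 6: <S=[6], E={x↦5}, C=∅, D=[(∅, ∅, [(λv. ((λp. p) 7)) :: AP])]>
step 7: <S=[6], E=∅, C=[(λv. ((λp. p) 7)) :: AP], D=∅>
step 8: <S=[clo(λv. ((λp. p) 7), ∅) :: 6], E=∅, C=[AP], D=∅>
step 9: <S=∅, E={v↦6}, C=[((λp. p) 7)], D=[(∅, ∅, ∅)]>
step 10: <S=∅, E={v↦6}, C=[7 :: (λp. p) :: AP], D=[(∅, ∅, ∅)]>
step 11: <S=[7], E={v↦6}, C=[(λp. p) :: AP], D=[(∅, ∅, ∅)]>
step 12: <S=[clo(λp. p, {v↦6}) :: 7], E={v↦6}, C=[AP], D=[(∅, ∅, ∅)]>
step 13: <S=∅, E={p↦7, v↦6}, C=[p], D=[(∅, {v↦6}, ∅) :: (∅, ∅, ∅)]>
step 14: <S=[7], E={p↦7, v↦6}, C=∅, D=[(∅, {v↦6}, ∅) :: (∅, ∅, ∅)]>
step 15: <S=[7], E={v↦6}, C=∅, D=[(∅, ∅, ∅)]>
step 16: <S=[7], E=∅, C=∅, D=∅>
→ final value 7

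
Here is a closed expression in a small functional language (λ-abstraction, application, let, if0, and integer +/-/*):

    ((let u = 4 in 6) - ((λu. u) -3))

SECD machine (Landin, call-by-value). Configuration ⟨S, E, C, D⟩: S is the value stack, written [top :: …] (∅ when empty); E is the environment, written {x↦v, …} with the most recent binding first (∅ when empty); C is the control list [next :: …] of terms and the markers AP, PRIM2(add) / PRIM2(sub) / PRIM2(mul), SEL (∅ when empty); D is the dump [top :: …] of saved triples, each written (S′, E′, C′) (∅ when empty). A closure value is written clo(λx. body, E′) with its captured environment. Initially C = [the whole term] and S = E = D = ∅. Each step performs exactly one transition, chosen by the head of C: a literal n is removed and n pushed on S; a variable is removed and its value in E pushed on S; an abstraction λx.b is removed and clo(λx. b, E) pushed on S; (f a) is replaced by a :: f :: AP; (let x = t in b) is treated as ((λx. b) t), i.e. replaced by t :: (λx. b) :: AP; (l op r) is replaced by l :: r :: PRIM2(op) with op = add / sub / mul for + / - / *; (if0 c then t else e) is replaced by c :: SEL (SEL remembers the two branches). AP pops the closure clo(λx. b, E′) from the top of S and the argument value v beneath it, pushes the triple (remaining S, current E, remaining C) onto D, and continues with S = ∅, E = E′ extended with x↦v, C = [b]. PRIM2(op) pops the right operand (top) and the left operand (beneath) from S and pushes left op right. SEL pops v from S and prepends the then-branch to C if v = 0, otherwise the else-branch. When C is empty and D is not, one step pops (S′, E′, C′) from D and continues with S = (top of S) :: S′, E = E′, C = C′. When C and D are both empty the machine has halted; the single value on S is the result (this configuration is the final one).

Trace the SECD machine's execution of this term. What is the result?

Answer: 9

Execution trace:
t=0: ⟨S=∅; E=∅; C=[((let u = 4 in 6) - ((λu. u) -3))]; D=∅⟩
t=1: ⟨S=∅; E=∅; C=[(let u = 4 in 6) :: ((λu. u) -3) :: PRIM2(sub)]; D=∅⟩
t=2: ⟨S=∅; E=∅; C=[4 :: (λu. 6) :: AP :: ((λu. u) -3) :: PRIM2(sub)]; D=∅⟩
t=3: ⟨S=[4]; E=∅; C=[(λu. 6) :: AP :: ((λu. u) -3) :: PRIM2(sub)]; D=∅⟩
t=4: ⟨S=[clo(λu. 6, ∅) :: 4]; E=∅; C=[AP :: ((λu. u) -3) :: PRIM2(sub)]; D=∅⟩
t=5: ⟨S=∅; E={u↦4}; C=[6]; D=[(∅, ∅, [((λu. u) -3) :: PRIM2(sub)])]⟩
t=6: ⟨S=[6]; E={u↦4}; C=∅; D=[(∅, ∅, [((λu. u) -3) :: PRIM2(sub)])]⟩
t=7: ⟨S=[6]; E=∅; C=[((λu. u) -3) :: PRIM2(sub)]; D=∅⟩
t=8: ⟨S=[6]; E=∅; C=[-3 :: (λu. u) :: AP :: PRIM2(sub)]; D=∅⟩
t=9: ⟨S=[-3 :: 6]; E=∅; C=[(λu. u) :: AP :: PRIM2(sub)]; D=∅⟩
t=10: ⟨S=[clo(λu. u, ∅) :: -3 :: 6]; E=∅; C=[AP :: PRIM2(sub)]; D=∅⟩
t=11: ⟨S=∅; E={u↦-3}; C=[u]; D=[([6], ∅, [PRIM2(sub)])]⟩
t=12: ⟨S=[-3]; E={u↦-3}; C=∅; D=[([6], ∅, [PRIM2(sub)])]⟩
t=13: ⟨S=[-3 :: 6]; E=∅; C=[PRIM2(sub)]; D=∅⟩
t=14: ⟨S=[9]; E=∅; C=∅; D=∅⟩
→ final value 9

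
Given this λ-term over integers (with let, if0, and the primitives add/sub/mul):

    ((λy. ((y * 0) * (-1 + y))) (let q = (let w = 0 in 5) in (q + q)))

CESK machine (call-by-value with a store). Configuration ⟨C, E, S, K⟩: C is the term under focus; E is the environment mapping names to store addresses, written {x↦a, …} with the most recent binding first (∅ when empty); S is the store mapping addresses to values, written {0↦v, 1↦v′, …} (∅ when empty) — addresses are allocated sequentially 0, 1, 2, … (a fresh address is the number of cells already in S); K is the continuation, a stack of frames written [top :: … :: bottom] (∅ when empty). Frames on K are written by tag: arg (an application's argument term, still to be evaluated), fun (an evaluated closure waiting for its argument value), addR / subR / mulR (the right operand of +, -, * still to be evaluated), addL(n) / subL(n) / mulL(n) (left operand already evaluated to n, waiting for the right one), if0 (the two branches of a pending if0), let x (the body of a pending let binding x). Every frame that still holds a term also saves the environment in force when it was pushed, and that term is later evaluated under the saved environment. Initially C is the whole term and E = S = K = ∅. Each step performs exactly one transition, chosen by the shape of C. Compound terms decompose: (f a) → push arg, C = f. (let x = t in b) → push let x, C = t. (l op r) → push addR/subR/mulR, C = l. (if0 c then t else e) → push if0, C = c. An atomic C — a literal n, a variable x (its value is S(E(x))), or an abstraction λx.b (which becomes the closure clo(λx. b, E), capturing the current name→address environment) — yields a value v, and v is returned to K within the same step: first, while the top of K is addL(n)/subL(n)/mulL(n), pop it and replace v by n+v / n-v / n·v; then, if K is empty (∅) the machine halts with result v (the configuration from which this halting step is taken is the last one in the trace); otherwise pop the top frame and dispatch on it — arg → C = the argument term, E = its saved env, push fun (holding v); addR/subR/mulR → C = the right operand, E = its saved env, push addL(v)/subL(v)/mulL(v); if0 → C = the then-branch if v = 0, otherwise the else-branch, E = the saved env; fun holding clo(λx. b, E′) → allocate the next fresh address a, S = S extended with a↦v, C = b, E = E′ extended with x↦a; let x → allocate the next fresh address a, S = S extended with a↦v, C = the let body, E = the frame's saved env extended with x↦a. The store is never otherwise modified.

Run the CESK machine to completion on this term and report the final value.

Answer: 0

Execution trace:
[0] [C=((λy. ((y * 0) * (-1 + y))) (let q = (let w = 0 in 5) in (q + q))) | E=∅ | S=∅ | K=∅]
[1] [C=(λy. ((y * 0) * (-1 + y))) | E=∅ | S=∅ | K=[arg]]
[2] [C=(let q = (let w = 0 in 5) in (q + q)) | E=∅ | S=∅ | K=[fun]]
[3] [C=(let w = 0 in 5) | E=∅ | S=∅ | K=[let q :: fun]]
[4] [C=0 | E=∅ | S=∅ | K=[let w :: let q :: fun]]
[5] [C=5 | E={w↦0} | S={0↦0} | K=[let q :: fun]]
[6] [C=(q + q) | E={q↦1} | S={0↦0, 1↦5} | K=[fun]]
[7] [C=q | E={q↦1} | S={0↦0, 1↦5} | K=[addR :: fun]]
[8] [C=q | E={q↦1} | S={0↦0, 1↦5} | K=[addL(5) :: fun]]
[9] [C=((y * 0) * (-1 + y)) | E={y↦2} | S={0↦0, 1↦5, 2↦10} | K=∅]
[10] [C=(y * 0) | E={y↦2} | S={0↦0, 1↦5, 2↦10} | K=[mulR]]
[11] [C=y | E={y↦2} | S={0↦0, 1↦5, 2↦10} | K=[mulR :: mulR]]
[12] [C=0 | E={y↦2} | S={0↦0, 1↦5, 2↦10} | K=[mulL(10) :: mulR]]
[13] [C=(-1 + y) | E={y↦2} | S={0↦0, 1↦5, 2↦10} | K=[mulL(0)]]
[14] [C=-1 | E={y↦2} | S={0↦0, 1↦5, 2↦10} | K=[addR :: mulL(0)]]
[15] [C=y | E={y↦2} | S={0↦0, 1↦5, 2↦10} | K=[addL(-1) :: mulL(0)]]
→ final value 0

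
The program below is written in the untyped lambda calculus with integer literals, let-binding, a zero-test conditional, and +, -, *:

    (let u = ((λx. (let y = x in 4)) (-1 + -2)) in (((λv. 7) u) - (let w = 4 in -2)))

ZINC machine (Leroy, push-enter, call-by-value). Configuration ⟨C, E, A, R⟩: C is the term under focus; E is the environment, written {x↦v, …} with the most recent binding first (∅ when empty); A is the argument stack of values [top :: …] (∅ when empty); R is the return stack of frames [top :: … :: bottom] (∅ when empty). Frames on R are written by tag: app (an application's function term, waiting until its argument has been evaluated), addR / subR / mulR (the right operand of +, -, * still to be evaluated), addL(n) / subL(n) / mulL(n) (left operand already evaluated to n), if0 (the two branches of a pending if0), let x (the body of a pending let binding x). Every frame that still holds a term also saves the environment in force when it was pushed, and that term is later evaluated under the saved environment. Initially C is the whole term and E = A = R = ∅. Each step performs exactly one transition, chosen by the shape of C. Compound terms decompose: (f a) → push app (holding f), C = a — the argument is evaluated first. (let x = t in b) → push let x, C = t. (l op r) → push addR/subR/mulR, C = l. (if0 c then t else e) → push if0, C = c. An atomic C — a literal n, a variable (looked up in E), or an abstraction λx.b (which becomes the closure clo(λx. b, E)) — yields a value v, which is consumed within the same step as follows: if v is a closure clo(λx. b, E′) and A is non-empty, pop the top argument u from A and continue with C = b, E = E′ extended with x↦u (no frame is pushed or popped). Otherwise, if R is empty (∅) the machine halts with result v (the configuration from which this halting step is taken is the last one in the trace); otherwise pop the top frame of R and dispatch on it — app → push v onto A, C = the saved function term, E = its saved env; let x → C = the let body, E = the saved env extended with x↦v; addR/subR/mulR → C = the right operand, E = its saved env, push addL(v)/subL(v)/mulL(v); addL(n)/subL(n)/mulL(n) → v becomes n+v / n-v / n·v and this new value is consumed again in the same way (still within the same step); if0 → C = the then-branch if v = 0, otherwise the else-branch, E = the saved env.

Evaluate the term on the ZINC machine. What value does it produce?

[0] [C=(let u = ((λx. (let y = x in 4)) (-1 + -2)) in (((λv. 7) u) - (let w = 4 in -2))) | E=∅ | A=∅ | R=∅]
[1] [C=((λx. (let y = x in 4)) (-1 + -2)) | E=∅ | A=∅ | R=[let u]]
[2] [C=(-1 + -2) | E=∅ | A=∅ | R=[app :: let u]]
[3] [C=-1 | E=∅ | A=∅ | R=[addR :: app :: let u]]
[4] [C=-2 | E=∅ | A=∅ | R=[addL(-1) :: app :: let u]]
[5] [C=(λx. (let y = x in 4)) | E=∅ | A=[-3] | R=[let u]]
[6] [C=(let y = x in 4) | E={x↦-3} | A=∅ | R=[let u]]
[7] [C=x | E={x↦-3} | A=∅ | R=[let y :: let u]]
[8] [C=4 | E={y↦-3, x↦-3} | A=∅ | R=[let u]]
[9] [C=(((λv. 7) u) - (let w = 4 in -2)) | E={u↦4} | A=∅ | R=∅]
[10] [C=((λv. 7) u) | E={u↦4} | A=∅ | R=[subR]]
[11] [C=u | E={u↦4} | A=∅ | R=[app :: subR]]
[12] [C=(λv. 7) | E={u↦4} | A=[4] | R=[subR]]
[13] [C=7 | E={v↦4, u↦4} | A=∅ | R=[subR]]
[14] [C=(let w = 4 in -2) | E={u↦4} | A=∅ | R=[subL(7)]]
[15] [C=4 | E={u↦4} | A=∅ | R=[let w :: subL(7)]]
[16] [C=-2 | E={w↦4, u↦4} | A=∅ | R=[subL(7)]]
→ final value 9

Answer: 9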